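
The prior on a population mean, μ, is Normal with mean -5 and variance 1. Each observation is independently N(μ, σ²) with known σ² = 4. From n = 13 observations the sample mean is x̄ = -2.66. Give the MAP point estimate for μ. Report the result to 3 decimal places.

n = 13, x̄ = -2.66.
For a Normal prior and Normal likelihood with known variance, the posterior is Normal; its mode equals its mean, the precision-weighted average.
Prior precision 1/σ₀² = 1/1 = 1; data precision n/σ² = 13/4 = 3.25.
μ̂ = (1·(-5) + 3.25·(-2.66)) / (1 + 3.25) = (-13.645)/4.25 = -2729/850 ≈ -3.211.

μ̂_MAP = -3.211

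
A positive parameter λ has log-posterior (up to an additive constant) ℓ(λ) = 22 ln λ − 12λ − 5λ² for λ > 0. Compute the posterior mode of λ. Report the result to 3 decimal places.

ℓ'(λ) = 22/λ − 12 − 10λ. Setting this to zero and multiplying by λ: 10λ² + 12λ − 22 = 0.
λ = (−12 + √(12² + 4·10·22)) / (2·10) = (−12 + √1024) / 20 = (−12 + 32)/20 = 1.
ℓ''(λ) = −22/λ² − 10 < 0, confirming a maximum.

λ̂_MAP = 1.000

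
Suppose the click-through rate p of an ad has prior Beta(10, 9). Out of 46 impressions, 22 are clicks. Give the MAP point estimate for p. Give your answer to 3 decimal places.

p̂_MAP = 0.492

Prior: Beta(10, 9).
Data: 22 successes in 46 trials. The binomial likelihood contributes p^22(1−p)^24, so the posterior is Beta(10+22, 9+24) = Beta(32, 33).
For Beta(a, b) with a, b > 1 the mode is (a−1)/(a+b−2) = 31/63 ≈ 0.492.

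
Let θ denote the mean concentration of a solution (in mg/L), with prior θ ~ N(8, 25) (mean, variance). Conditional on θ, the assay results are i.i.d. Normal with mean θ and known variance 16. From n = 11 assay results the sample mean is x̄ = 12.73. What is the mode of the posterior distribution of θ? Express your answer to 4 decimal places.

n = 11, x̄ = 12.73.
For a Normal prior and Normal likelihood with known variance, the posterior is Normal; its mode equals its mean, the precision-weighted average.
Prior precision 1/σ₀² = 1/25 = 0.04; data precision n/σ² = 11/16 = 0.6875.
θ̂ = (0.04·8 + 0.6875·12.73) / (0.04 + 0.6875) = 9.071875/0.7275 = 14515/1164 ≈ 12.4699.

θ̂_MAP = 12.4699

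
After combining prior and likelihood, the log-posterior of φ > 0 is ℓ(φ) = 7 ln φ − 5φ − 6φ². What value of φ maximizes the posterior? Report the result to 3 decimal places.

ℓ'(φ) = 7/φ − 5 − 12φ. Setting this to zero and multiplying by φ: 12φ² + 5φ − 7 = 0.
φ = (−5 + √(5² + 4·12·7)) / (2·12) = (−5 + √361) / 24 = (−5 + 19)/24 = 7/12.
ℓ''(φ) = −7/φ² − 12 < 0, confirming a maximum.

φ̂_MAP = 0.583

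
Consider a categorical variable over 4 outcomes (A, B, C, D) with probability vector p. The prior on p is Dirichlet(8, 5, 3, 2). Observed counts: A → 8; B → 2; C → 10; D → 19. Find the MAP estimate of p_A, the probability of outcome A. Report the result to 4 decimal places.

MAP estimate of p_A = 0.2830

The posterior is Dirichlet(αᵢ + nᵢ) = Dirichlet(16, 7, 13, 21).
For a Dirichlet(a₁,…,a_K) with all aᵢ > 1, the mode has j-th component (aⱼ − 1)/(Σaᵢ − K).
Here Σaᵢ = 57 and K = 4, so p_A = (16 − 1)/(57 − 4) = 15/53 ≈ 0.2830.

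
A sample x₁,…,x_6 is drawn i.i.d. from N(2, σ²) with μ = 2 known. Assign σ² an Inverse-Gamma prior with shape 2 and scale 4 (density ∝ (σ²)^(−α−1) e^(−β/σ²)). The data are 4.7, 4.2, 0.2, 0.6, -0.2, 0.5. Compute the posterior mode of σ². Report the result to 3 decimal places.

σ̂²_MAP = 2.702

Sum of squared deviations about the known mean: SS = (4.7−2)² + (4.2−2)² + (0.2−2)² + (0.6−2)² + (-0.2−2)² + (0.5−2)² = 24.42.
The Normal likelihood contributes (σ²)^(−n/2) exp(−SS/(2σ²)), so the posterior is Inverse-Gamma(α + n/2, β + SS/2) = Inverse-Gamma(5, 16.21).
The mode of Inverse-Gamma(a, b) is b/(a+1) = 16.21/6 ≈ 2.702.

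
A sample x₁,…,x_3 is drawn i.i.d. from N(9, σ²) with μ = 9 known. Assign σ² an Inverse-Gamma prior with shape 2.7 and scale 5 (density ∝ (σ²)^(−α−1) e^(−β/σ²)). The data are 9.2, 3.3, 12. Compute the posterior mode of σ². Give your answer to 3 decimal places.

σ̂²_MAP = 4.955

Sum of squared deviations about the known mean: SS = (9.2−9)² + (3.3−9)² + (12−9)² = 41.53.
The Normal likelihood contributes (σ²)^(−n/2) exp(−SS/(2σ²)), so the posterior is Inverse-Gamma(α + n/2, β + SS/2) = Inverse-Gamma(4.2, 25.765).
The mode of Inverse-Gamma(a, b) is b/(a+1) = 25.765/5.2 ≈ 4.955.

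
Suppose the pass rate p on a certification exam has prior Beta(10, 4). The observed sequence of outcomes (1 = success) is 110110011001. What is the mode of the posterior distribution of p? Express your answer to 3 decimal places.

p̂_MAP = 0.667

Prior: Beta(10, 4).
Data: 7 successes in 12 trials (from the sequence). The binomial likelihood contributes p^7(1−p)^5, so the posterior is Beta(10+7, 4+5) = Beta(17, 9).
For Beta(a, b) with a, b > 1 the mode is (a−1)/(a+b−2) = 16/24 ≈ 0.667.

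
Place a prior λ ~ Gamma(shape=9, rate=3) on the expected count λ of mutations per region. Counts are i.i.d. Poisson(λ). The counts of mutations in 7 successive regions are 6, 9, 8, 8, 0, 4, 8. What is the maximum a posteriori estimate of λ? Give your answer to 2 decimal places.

Σxᵢ = 6+9+8+8+0+4+8 = 43, with n = 7.
Posterior ∝ λ^8e^(−3λ) · λ^43e^(−7λ) = λ^51e^(−10λ), i.e. Gamma(shape=52, rate=10).
The mode of a Gamma(a, b) with a ≥ 1 (shape–rate) is (a−1)/b = 51/10 ≈ 5.10.

λ̂_MAP = 5.10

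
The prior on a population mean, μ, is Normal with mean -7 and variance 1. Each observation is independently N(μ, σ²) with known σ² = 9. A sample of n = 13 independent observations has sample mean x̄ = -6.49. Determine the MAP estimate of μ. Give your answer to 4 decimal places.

n = 13, x̄ = -6.49.
For a Normal prior and Normal likelihood with known variance, the posterior is Normal; its mode equals its mean, the precision-weighted average.
Prior precision 1/σ₀² = 1/1 = 1; data precision n/σ² = 13/9.
μ̂ = (1·(-7) + (13/9)·(-6.49)) / (1 + 13/9) = (-14737/900)/(22/9) = -14737/2200 ≈ -6.6986.

μ̂_MAP = -6.6986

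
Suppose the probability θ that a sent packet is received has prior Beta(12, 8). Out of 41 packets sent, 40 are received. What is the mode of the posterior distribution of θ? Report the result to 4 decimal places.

θ̂_MAP = 0.8644

Prior: Beta(12, 8).
Data: 40 successes in 41 trials. The binomial likelihood contributes θ^40(1−θ)^1, so the posterior is Beta(12+40, 8+1) = Beta(52, 9).
For Beta(a, b) with a, b > 1 the mode is (a−1)/(a+b−2) = 51/59 ≈ 0.8644.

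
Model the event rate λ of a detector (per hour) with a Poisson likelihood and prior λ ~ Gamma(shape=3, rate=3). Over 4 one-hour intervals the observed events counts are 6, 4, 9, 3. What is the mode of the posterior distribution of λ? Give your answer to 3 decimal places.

λ̂_MAP = 3.429

Σxᵢ = 6+4+9+3 = 22, with n = 4.
Posterior ∝ λ^2e^(−3λ) · λ^22e^(−4λ) = λ^24e^(−7λ), i.e. Gamma(shape=25, rate=7).
The mode of a Gamma(a, b) with a ≥ 1 (shape–rate) is (a−1)/b = 24/7 ≈ 3.429.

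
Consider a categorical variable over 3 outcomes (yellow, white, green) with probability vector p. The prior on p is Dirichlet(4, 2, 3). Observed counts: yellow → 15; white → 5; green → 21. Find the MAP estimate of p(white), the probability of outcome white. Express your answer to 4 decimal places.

The posterior is Dirichlet(αᵢ + nᵢ) = Dirichlet(19, 7, 24).
For a Dirichlet(a₁,…,a_K) with all aᵢ > 1, the mode has j-th component (aⱼ − 1)/(Σaᵢ − K).
Here Σaᵢ = 50 and K = 3, so p(white) = (7 − 1)/(50 − 3) = 6/47 ≈ 0.1277.

MAP estimate of p(white) = 0.1277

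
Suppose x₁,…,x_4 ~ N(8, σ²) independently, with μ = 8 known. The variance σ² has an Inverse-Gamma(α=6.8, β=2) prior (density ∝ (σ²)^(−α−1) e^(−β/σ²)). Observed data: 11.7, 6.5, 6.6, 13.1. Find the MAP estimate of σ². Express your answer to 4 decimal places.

Sum of squared deviations about the known mean: SS = (11.7−8)² + (6.5−8)² + (6.6−8)² + (13.1−8)² = 43.91.
The Normal likelihood contributes (σ²)^(−n/2) exp(−SS/(2σ²)), so the posterior is Inverse-Gamma(α + n/2, β + SS/2) = Inverse-Gamma(8.8, 23.955).
The mode of Inverse-Gamma(a, b) is b/(a+1) = 23.955/9.8 ≈ 2.4444.

σ̂²_MAP = 2.4444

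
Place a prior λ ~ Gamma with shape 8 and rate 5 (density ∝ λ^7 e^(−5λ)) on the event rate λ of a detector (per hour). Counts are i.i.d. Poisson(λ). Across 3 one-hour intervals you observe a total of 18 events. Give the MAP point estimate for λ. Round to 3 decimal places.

Σxᵢ = 18, n = 3.
Posterior ∝ λ^7e^(−5λ) · λ^18e^(−3λ) = λ^25e^(−8λ), i.e. Gamma(shape=26, rate=8).
The mode of a Gamma(a, b) with a ≥ 1 (shape–rate) is (a−1)/b = 25/8 ≈ 3.125.

λ̂_MAP = 3.125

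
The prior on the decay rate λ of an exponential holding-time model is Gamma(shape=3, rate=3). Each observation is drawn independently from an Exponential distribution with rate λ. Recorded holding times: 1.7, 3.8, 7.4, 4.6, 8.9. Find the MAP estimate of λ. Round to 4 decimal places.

The Exponential(rate=λ) likelihood is ∝ λ^n e^(−λΣtᵢ). Here n = 5 and Σtᵢ = 1.7 + 3.8 + 7.4 + 4.6 + 8.9 = 26.4.
Posterior ∝ λ^2e^(−3λ) · λ^5e^(−26.4λ) = λ^7e^(−29.4λ), i.e. Gamma(8, 29.4).
Mode = (a−1)/b = 7/29.4 ≈ 0.2381.

λ̂_MAP = 0.2381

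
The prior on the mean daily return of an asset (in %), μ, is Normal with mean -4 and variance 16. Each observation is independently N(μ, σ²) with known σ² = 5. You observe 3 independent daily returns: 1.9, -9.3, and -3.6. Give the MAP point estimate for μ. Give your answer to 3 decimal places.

n = 3; x̄ = (1.9 + (-9.3) + (-3.6))/3 = -11/3 = -11/3 ≈ -3.6667.
For a Normal prior and Normal likelihood with known variance, the posterior is Normal; its mode equals its mean, the precision-weighted average.
Prior precision 1/σ₀² = 1/16 = 0.0625; data precision n/σ² = 3/5 = 0.6.
μ̂ = (0.0625·(-4) + 0.6·(-11/3)) / (0.0625 + 0.6) = (-2.45)/0.6625 = -196/53 ≈ -3.698.

μ̂_MAP = -3.698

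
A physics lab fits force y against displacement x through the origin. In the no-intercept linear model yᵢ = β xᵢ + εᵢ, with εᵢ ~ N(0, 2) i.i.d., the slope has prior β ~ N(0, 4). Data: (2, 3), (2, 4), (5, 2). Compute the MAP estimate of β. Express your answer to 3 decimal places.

log p(β | y) = −Σ(yᵢ − βxᵢ)²/(2·2) − β²/(2·4) + const.
Setting the derivative to zero: Σxᵢ(yᵢ − βxᵢ)/2 − β/4 = 0, so β = Σxᵢyᵢ / (Σxᵢ² + σ²/τ²).
Σxᵢyᵢ = 2·3 + 2·4 + 5·2 = 24; Σxᵢ² = 33; σ²/τ² = 0.5.
β̂_MAP = 24 / (33 + 0.5) = 24/33.5 ≈ 0.716.

β̂_MAP = 0.716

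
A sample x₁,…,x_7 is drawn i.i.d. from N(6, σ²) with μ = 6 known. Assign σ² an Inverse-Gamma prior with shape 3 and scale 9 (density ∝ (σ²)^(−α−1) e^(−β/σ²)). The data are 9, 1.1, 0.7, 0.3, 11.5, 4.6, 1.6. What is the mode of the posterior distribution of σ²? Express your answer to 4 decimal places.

σ̂²_MAP = 10.8773

Sum of squared deviations about the known mean: SS = (9−6)² + (1.1−6)² + (0.7−6)² + (0.3−6)² + (11.5−6)² + (4.6−6)² + (1.6−6)² = 145.16.
The Normal likelihood contributes (σ²)^(−n/2) exp(−SS/(2σ²)), so the posterior is Inverse-Gamma(α + n/2, β + SS/2) = Inverse-Gamma(6.5, 81.58).
The mode of Inverse-Gamma(a, b) is b/(a+1) = 81.58/7.5 ≈ 10.8773.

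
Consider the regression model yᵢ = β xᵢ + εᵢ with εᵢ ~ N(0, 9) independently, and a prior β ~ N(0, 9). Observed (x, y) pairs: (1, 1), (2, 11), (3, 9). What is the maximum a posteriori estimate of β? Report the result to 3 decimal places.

log p(β | y) = −Σ(yᵢ − βxᵢ)²/(2·9) − β²/(2·9) + const.
Setting the derivative to zero: Σxᵢ(yᵢ − βxᵢ)/9 − β/9 = 0, so β = Σxᵢyᵢ / (Σxᵢ² + σ²/τ²).
Σxᵢyᵢ = 1·1 + 2·11 + 3·9 = 50; Σxᵢ² = 14; σ²/τ² = 1.
β̂_MAP = 50 / (14 + 1) = 50/15 ≈ 3.333.

β̂_MAP = 3.333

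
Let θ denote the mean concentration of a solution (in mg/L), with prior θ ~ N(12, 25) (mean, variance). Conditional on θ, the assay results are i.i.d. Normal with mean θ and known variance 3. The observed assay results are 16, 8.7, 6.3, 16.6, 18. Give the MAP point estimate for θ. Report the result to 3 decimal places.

n = 5; x̄ = (16 + 8.7 + 6.3 + 16.6 + 18)/5 = 65.6/5 = 13.12.
For a Normal prior and Normal likelihood with known variance, the posterior is Normal; its mode equals its mean, the precision-weighted average.
Prior precision 1/σ₀² = 1/25 = 0.04; data precision n/σ² = 5/3.
θ̂ = (0.04·12 + (5/3)·13.12) / (0.04 + 5/3) = (1676/75)/(128/75) = 13.09375 ≈ 13.094.

θ̂_MAP = 13.094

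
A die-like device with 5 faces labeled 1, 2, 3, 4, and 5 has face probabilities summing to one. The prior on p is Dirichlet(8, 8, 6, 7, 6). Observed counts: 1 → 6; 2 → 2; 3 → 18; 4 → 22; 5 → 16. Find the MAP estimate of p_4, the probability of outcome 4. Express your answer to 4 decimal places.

MAP estimate: 0.2979

The posterior is Dirichlet(αᵢ + nᵢ) = Dirichlet(14, 10, 24, 29, 22).
For a Dirichlet(a₁,…,a_K) with all aᵢ > 1, the mode has j-th component (aⱼ − 1)/(Σaᵢ − K).
Here Σaᵢ = 99 and K = 5, so p_4 = (29 − 1)/(99 − 5) = 28/94 ≈ 0.2979.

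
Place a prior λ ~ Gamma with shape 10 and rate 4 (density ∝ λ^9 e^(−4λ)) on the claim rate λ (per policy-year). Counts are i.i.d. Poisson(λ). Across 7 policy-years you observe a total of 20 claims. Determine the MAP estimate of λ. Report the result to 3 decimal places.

λ̂_MAP = 2.636

Σxᵢ = 20, n = 7.
Posterior ∝ λ^9e^(−4λ) · λ^20e^(−7λ) = λ^29e^(−11λ), i.e. Gamma(shape=30, rate=11).
The mode of a Gamma(a, b) with a ≥ 1 (shape–rate) is (a−1)/b = 29/11 ≈ 2.636.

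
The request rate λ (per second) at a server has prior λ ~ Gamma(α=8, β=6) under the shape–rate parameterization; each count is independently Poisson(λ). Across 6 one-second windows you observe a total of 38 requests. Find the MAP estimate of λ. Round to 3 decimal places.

λ̂_MAP = 3.750

Σxᵢ = 38, n = 6.
Posterior ∝ λ^7e^(−6λ) · λ^38e^(−6λ) = λ^45e^(−12λ), i.e. Gamma(shape=46, rate=12).
The mode of a Gamma(a, b) with a ≥ 1 (shape–rate) is (a−1)/b = 45/12 ≈ 3.750.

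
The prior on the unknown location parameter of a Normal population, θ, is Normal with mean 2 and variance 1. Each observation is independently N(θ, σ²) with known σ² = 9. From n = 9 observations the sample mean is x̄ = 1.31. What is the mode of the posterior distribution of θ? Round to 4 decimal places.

n = 9, x̄ = 1.31.
For a Normal prior and Normal likelihood with known variance, the posterior is Normal; its mode equals its mean, the precision-weighted average.
Prior precision 1/σ₀² = 1/1 = 1; data precision n/σ² = 9/9 = 1.
θ̂ = (1·2 + 1·1.31) / (1 + 1) = 3.31/2 = 1.6550.

θ̂_MAP = 1.6550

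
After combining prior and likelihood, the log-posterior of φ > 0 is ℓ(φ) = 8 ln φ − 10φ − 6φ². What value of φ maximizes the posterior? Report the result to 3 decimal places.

ℓ'(φ) = 8/φ − 10 − 12φ. Setting this to zero and multiplying by φ: 12φ² + 10φ − 8 = 0.
φ = (−10 + √(10² + 4·12·8)) / (2·12) = (−10 + √484) / 24 = (−10 + 22)/24 = 1/2.
ℓ''(φ) = −8/φ² − 12 < 0, confirming a maximum.

φ̂_MAP = 0.500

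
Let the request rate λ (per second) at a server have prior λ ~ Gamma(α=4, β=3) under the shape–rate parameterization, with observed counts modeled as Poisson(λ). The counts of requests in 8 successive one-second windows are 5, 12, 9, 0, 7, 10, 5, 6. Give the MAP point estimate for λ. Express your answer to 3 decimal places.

Σxᵢ = 5+12+9+0+7+10+5+6 = 54, with n = 8.
Posterior ∝ λ^3e^(−3λ) · λ^54e^(−8λ) = λ^57e^(−11λ), i.e. Gamma(shape=58, rate=11).
The mode of a Gamma(a, b) with a ≥ 1 (shape–rate) is (a−1)/b = 57/11 ≈ 5.182.

λ̂_MAP = 5.182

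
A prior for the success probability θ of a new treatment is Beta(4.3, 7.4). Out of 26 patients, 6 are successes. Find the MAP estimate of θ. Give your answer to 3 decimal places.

Prior: Beta(4.3, 7.4).
Data: 6 successes in 26 trials. The binomial likelihood contributes θ^6(1−θ)^20, so the posterior is Beta(4.3+6, 7.4+20) = Beta(10.3, 27.4).
For Beta(a, b) with a, b > 1 the mode is (a−1)/(a+b−2) = 9.3/35.7 ≈ 0.261.

θ̂_MAP = 0.261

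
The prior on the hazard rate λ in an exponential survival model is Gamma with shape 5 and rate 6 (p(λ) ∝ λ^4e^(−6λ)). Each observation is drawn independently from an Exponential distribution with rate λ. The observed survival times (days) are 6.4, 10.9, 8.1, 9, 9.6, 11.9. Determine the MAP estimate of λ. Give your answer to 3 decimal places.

λ̂_MAP = 0.162

The Exponential(rate=λ) likelihood is ∝ λ^n e^(−λΣtᵢ). Here n = 6 and Σtᵢ = 6.4 + 10.9 + 8.1 + 9 + 9.6 + 11.9 = 55.9.
Posterior ∝ λ^4e^(−6λ) · λ^6e^(−55.9λ) = λ^10e^(−61.9λ), i.e. Gamma(11, 61.9).
Mode = (a−1)/b = 10/61.9 ≈ 0.162.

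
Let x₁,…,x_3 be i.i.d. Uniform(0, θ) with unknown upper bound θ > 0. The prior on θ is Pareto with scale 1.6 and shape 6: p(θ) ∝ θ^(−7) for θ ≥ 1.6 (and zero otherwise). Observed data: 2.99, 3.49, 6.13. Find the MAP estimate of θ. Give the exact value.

θ̂_MAP = 6.13

The Uniform(0, θ) likelihood is θ^(−n) for θ ≥ max(xᵢ), zero otherwise. Here max(xᵢ) = 6.13.
Posterior ∝ θ^(−7) · θ^(−3) = θ^(−10) on θ ≥ max(1.6, 6.13) = 6.13.
This density is strictly decreasing in θ, so the posterior mode lies at the lower boundary of the support.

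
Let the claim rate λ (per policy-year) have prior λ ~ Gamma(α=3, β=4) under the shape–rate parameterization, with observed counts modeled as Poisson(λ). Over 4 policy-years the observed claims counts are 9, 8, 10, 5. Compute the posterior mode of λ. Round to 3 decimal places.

λ̂_MAP = 4.250

Σxᵢ = 9+8+10+5 = 32, with n = 4.
Posterior ∝ λ^2e^(−4λ) · λ^32e^(−4λ) = λ^34e^(−8λ), i.e. Gamma(shape=35, rate=8).
The mode of a Gamma(a, b) with a ≥ 1 (shape–rate) is (a−1)/b = 34/8 ≈ 4.250.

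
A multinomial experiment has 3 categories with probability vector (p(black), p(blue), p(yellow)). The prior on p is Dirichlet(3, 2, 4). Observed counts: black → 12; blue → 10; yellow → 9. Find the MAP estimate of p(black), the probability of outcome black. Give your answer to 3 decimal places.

The posterior is Dirichlet(αᵢ + nᵢ) = Dirichlet(15, 12, 13).
For a Dirichlet(a₁,…,a_K) with all aᵢ > 1, the mode has j-th component (aⱼ − 1)/(Σaᵢ − K).
Here Σaᵢ = 40 and K = 3, so p(black) = (15 − 1)/(40 − 3) = 14/37 ≈ 0.378.

MAP estimate of p(black) = 0.378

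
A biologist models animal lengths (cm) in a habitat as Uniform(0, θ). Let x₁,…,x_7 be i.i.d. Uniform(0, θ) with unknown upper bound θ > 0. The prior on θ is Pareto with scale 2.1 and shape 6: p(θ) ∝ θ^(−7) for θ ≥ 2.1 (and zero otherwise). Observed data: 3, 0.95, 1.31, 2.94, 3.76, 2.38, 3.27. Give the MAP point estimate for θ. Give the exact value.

θ̂_MAP = 3.76

The Uniform(0, θ) likelihood is θ^(−n) for θ ≥ max(xᵢ), zero otherwise. Here max(xᵢ) = 3.76.
Posterior ∝ θ^(−7) · θ^(−7) = θ^(−14) on θ ≥ max(2.1, 3.76) = 3.76.
This density is strictly decreasing in θ, so the posterior mode lies at the lower boundary of the support.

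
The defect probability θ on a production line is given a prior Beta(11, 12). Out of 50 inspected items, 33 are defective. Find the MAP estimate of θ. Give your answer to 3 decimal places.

θ̂_MAP = 0.606

Prior: Beta(11, 12).
Data: 33 successes in 50 trials. The binomial likelihood contributes θ^33(1−θ)^17, so the posterior is Beta(11+33, 12+17) = Beta(44, 29).
For Beta(a, b) with a, b > 1 the mode is (a−1)/(a+b−2) = 43/71 ≈ 0.606.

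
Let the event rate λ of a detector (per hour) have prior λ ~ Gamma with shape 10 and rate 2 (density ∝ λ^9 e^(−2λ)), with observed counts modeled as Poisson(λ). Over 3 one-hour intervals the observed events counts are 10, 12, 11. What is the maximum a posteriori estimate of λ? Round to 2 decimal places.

λ̂_MAP = 8.40

Σxᵢ = 10+12+11 = 33, with n = 3.
Posterior ∝ λ^9e^(−2λ) · λ^33e^(−3λ) = λ^42e^(−5λ), i.e. Gamma(shape=43, rate=5).
The mode of a Gamma(a, b) with a ≥ 1 (shape–rate) is (a−1)/b = 42/5 ≈ 8.40.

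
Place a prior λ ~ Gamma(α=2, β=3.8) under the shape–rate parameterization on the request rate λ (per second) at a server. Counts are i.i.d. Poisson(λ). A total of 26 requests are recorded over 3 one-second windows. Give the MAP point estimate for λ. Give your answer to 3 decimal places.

Σxᵢ = 26, n = 3.
Posterior ∝ λe^(−3.8λ) · λ^26e^(−3λ) = λ^27e^(−6.8λ), i.e. Gamma(shape=28, rate=6.8).
The mode of a Gamma(a, b) with a ≥ 1 (shape–rate) is (a−1)/b = 27/6.8 ≈ 3.971.

λ̂_MAP = 3.971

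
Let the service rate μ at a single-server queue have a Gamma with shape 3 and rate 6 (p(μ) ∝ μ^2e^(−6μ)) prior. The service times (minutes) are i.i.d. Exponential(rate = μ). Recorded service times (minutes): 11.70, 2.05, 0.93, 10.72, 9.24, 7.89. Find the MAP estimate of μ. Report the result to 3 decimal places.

The Exponential(rate=μ) likelihood is ∝ μ^n e^(−μΣtᵢ). Here n = 6 and Σtᵢ = 11.70 + 2.05 + 0.93 + 10.72 + 9.24 + 7.89 = 42.53.
Posterior ∝ μ^2e^(−6μ) · μ^6e^(−42.53μ) = μ^8e^(−48.53μ), i.e. Gamma(9, 48.53).
Mode = (a−1)/b = 8/48.53 ≈ 0.165.

μ̂_MAP = 0.165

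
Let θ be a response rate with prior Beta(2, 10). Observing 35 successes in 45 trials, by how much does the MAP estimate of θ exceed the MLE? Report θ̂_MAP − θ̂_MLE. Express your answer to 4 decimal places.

Posterior is Beta(37, 20); MAP = (37−1)/(57−2) = 36/55 ≈ 0.65455.
MLE ignores the prior: θ̂_MLE = k/n = 35/45 ≈ 0.77778.
Difference = 36/55 − 35/45 = -61/495 ≈ -0.1232.

MAP − MLE = -0.1232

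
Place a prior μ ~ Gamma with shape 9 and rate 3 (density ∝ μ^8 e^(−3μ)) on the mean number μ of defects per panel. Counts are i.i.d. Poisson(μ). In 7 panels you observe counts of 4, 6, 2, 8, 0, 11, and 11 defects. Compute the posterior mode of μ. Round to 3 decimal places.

Σxᵢ = 4+6+2+8+0+11+11 = 42, with n = 7.
Posterior ∝ μ^8e^(−3μ) · μ^42e^(−7μ) = μ^50e^(−10μ), i.e. Gamma(shape=51, rate=10).
The mode of a Gamma(a, b) with a ≥ 1 (shape–rate) is (a−1)/b = 50/10 ≈ 5.000.

μ̂_MAP = 5.000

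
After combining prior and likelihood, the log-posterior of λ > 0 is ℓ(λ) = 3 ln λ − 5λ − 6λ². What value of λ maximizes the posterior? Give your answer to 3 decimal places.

λ̂_MAP = 0.333

ℓ'(λ) = 3/λ − 5 − 12λ. Setting this to zero and multiplying by λ: 12λ² + 5λ − 3 = 0.
λ = (−5 + √(5² + 4·12·3)) / (2·12) = (−5 + √169) / 24 = (−5 + 13)/24 = 1/3.
ℓ''(λ) = −3/λ² − 12 < 0, confirming a maximum.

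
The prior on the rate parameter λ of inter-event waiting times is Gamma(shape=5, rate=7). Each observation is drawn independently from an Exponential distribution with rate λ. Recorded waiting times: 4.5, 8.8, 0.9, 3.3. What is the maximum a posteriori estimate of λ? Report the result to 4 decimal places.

The Exponential(rate=λ) likelihood is ∝ λ^n e^(−λΣtᵢ). Here n = 4 and Σtᵢ = 4.5 + 8.8 + 0.9 + 3.3 = 17.5.
Posterior ∝ λ^4e^(−7λ) · λ^4e^(−17.5λ) = λ^8e^(−24.5λ), i.e. Gamma(9, 24.5).
Mode = (a−1)/b = 8/24.5 ≈ 0.3265.

λ̂_MAP = 0.3265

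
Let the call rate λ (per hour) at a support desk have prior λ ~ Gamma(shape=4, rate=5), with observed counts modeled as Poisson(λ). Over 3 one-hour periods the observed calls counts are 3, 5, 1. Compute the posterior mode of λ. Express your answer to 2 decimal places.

λ̂_MAP = 1.50

Σxᵢ = 3+5+1 = 9, with n = 3.
Posterior ∝ λ^3e^(−5λ) · λ^9e^(−3λ) = λ^12e^(−8λ), i.e. Gamma(shape=13, rate=8).
The mode of a Gamma(a, b) with a ≥ 1 (shape–rate) is (a−1)/b = 12/8 ≈ 1.50.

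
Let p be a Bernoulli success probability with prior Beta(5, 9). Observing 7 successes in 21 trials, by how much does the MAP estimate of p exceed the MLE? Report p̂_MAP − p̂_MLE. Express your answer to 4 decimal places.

Posterior is Beta(12, 23); MAP = (12−1)/(35−2) = 11/33 ≈ 0.33333.
MLE ignores the prior: p̂_MLE = k/n = 7/21 ≈ 0.33333.
Difference = 11/33 − 7/21 = 0 ≈ 0.0000.

MAP − MLE = 0.0000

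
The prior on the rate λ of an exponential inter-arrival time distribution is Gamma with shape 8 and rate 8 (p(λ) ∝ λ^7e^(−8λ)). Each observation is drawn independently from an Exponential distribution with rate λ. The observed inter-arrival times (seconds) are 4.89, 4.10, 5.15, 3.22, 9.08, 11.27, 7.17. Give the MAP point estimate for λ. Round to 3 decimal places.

λ̂_MAP = 0.265

The Exponential(rate=λ) likelihood is ∝ λ^n e^(−λΣtᵢ). Here n = 7 and Σtᵢ = 4.89 + 4.10 + 5.15 + 3.22 + 9.08 + 11.27 + 7.17 = 44.88.
Posterior ∝ λ^7e^(−8λ) · λ^7e^(−44.88λ) = λ^14e^(−52.88λ), i.e. Gamma(15, 52.88).
Mode = (a−1)/b = 14/52.88 ≈ 0.265.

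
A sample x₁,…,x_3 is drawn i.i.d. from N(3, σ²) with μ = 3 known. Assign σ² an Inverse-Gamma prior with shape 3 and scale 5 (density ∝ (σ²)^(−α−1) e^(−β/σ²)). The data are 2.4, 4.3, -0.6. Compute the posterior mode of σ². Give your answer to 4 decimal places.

σ̂²_MAP = 2.2736

Sum of squared deviations about the known mean: SS = (2.4−3)² + (4.3−3)² + (-0.6−3)² = 15.01.
The Normal likelihood contributes (σ²)^(−n/2) exp(−SS/(2σ²)), so the posterior is Inverse-Gamma(α + n/2, β + SS/2) = Inverse-Gamma(4.5, 12.505).
The mode of Inverse-Gamma(a, b) is b/(a+1) = 12.505/5.5 ≈ 2.2736.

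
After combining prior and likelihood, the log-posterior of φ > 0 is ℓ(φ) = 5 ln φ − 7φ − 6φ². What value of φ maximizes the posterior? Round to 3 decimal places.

ℓ'(φ) = 5/φ − 7 − 12φ. Setting this to zero and multiplying by φ: 12φ² + 7φ − 5 = 0.
φ = (−7 + √(7² + 4·12·5)) / (2·12) = (−7 + √289) / 24 = (−7 + 17)/24 = 5/12.
ℓ''(φ) = −5/φ² − 12 < 0, confirming a maximum.

φ̂_MAP = 0.417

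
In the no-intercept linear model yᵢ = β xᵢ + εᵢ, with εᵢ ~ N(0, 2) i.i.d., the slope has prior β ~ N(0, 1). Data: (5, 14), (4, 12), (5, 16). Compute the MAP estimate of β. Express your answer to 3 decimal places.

β̂_MAP = 2.912

log p(β | y) = −Σ(yᵢ − βxᵢ)²/(2·2) − β²/(2·1) + const.
Setting the derivative to zero: Σxᵢ(yᵢ − βxᵢ)/2 − β/1 = 0, so β = Σxᵢyᵢ / (Σxᵢ² + σ²/τ²).
Σxᵢyᵢ = 5·14 + 4·12 + 5·16 = 198; Σxᵢ² = 66; σ²/τ² = 2.
β̂_MAP = 198 / (66 + 2) = 198/68 ≈ 2.912.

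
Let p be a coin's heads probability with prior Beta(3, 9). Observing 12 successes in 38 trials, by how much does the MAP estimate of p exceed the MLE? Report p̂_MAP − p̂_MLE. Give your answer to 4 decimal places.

Posterior is Beta(15, 35); MAP = (15−1)/(50−2) = 14/48 ≈ 0.29167.
MLE ignores the prior: p̂_MLE = k/n = 12/38 ≈ 0.31579.
Difference = 14/48 − 12/38 = -11/456 ≈ -0.0241.

MAP − MLE = -0.0241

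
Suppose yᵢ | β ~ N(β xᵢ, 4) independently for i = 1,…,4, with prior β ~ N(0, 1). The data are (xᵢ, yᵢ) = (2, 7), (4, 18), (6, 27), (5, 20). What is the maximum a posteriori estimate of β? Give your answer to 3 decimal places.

β̂_MAP = 4.094

log p(β | y) = −Σ(yᵢ − βxᵢ)²/(2·4) − β²/(2·1) + const.
Setting the derivative to zero: Σxᵢ(yᵢ − βxᵢ)/4 − β/1 = 0, so β = Σxᵢyᵢ / (Σxᵢ² + σ²/τ²).
Σxᵢyᵢ = 2·7 + 4·18 + 6·27 + 5·20 = 348; Σxᵢ² = 81; σ²/τ² = 4.
β̂_MAP = 348 / (81 + 4) = 348/85 ≈ 4.094.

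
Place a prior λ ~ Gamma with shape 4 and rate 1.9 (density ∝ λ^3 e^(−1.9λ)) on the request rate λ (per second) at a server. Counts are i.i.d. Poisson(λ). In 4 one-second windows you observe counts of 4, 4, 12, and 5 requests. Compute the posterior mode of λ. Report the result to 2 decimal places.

Σxᵢ = 4+4+12+5 = 25, with n = 4.
Posterior ∝ λ^3e^(−1.9λ) · λ^25e^(−4λ) = λ^28e^(−5.9λ), i.e. Gamma(shape=29, rate=5.9).
The mode of a Gamma(a, b) with a ≥ 1 (shape–rate) is (a−1)/b = 28/5.9 ≈ 4.75.

λ̂_MAP = 4.75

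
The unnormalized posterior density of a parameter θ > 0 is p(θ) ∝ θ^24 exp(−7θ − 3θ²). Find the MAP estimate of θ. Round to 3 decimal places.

θ̂_MAP = 1.500

ℓ'(θ) = 24/θ − 7 − 6θ. Setting this to zero and multiplying by θ: 6θ² + 7θ − 24 = 0.
θ = (−7 + √(7² + 4·6·24)) / (2·6) = (−7 + √625) / 12 = (−7 + 25)/12 = 3/2.
ℓ''(θ) = −24/θ² − 6 < 0, confirming a maximum.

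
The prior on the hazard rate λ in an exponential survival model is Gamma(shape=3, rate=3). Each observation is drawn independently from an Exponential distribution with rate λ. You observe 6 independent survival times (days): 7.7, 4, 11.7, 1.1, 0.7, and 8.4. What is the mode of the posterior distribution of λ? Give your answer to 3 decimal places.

The Exponential(rate=λ) likelihood is ∝ λ^n e^(−λΣtᵢ). Here n = 6 and Σtᵢ = 7.7 + 4 + 11.7 + 1.1 + 0.7 + 8.4 = 33.6.
Posterior ∝ λ^2e^(−3λ) · λ^6e^(−33.6λ) = λ^8e^(−36.6λ), i.e. Gamma(9, 36.6).
Mode = (a−1)/b = 8/36.6 ≈ 0.219.

λ̂_MAP = 0.219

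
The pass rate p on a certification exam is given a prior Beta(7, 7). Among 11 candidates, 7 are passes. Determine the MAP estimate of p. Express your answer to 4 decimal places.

p̂_MAP = 0.5652

Prior: Beta(7, 7).
Data: 7 successes in 11 trials. The binomial likelihood contributes p^7(1−p)^4, so the posterior is Beta(7+7, 7+4) = Beta(14, 11).
For Beta(a, b) with a, b > 1 the mode is (a−1)/(a+b−2) = 13/23 ≈ 0.5652.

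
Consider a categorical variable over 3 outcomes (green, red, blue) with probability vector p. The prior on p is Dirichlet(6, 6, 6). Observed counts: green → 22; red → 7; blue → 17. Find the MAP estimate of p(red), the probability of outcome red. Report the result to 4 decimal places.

MAP estimate of p(red) = 0.1967

The posterior is Dirichlet(αᵢ + nᵢ) = Dirichlet(28, 13, 23).
For a Dirichlet(a₁,…,a_K) with all aᵢ > 1, the mode has j-th component (aⱼ − 1)/(Σaᵢ − K).
Here Σaᵢ = 64 and K = 3, so p(red) = (13 − 1)/(64 − 3) = 12/61 ≈ 0.1967.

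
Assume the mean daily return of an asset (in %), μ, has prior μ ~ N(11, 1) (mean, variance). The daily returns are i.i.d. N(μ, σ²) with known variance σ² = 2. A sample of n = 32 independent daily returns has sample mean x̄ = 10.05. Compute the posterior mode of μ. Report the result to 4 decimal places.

μ̂_MAP = 10.1059

n = 32, x̄ = 10.05.
For a Normal prior and Normal likelihood with known variance, the posterior is Normal; its mode equals its mean, the precision-weighted average.
Prior precision 1/σ₀² = 1/1 = 1; data precision n/σ² = 32/2 = 16.
μ̂ = (1·11 + 16·10.05) / (1 + 16) = 171.8/17 = 859/85 ≈ 10.1059.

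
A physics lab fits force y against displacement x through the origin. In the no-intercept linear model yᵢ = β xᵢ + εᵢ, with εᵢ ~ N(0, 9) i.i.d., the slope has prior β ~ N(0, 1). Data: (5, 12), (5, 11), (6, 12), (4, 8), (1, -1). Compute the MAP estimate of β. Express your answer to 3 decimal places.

β̂_MAP = 1.946

log p(β | y) = −Σ(yᵢ − βxᵢ)²/(2·9) − β²/(2·1) + const.
Setting the derivative to zero: Σxᵢ(yᵢ − βxᵢ)/9 − β/1 = 0, so β = Σxᵢyᵢ / (Σxᵢ² + σ²/τ²).
Σxᵢyᵢ = 5·12 + 5·11 + 6·12 + 4·8 + 1·(-1) = 218; Σxᵢ² = 103; σ²/τ² = 9.
β̂_MAP = 218 / (103 + 9) = 218/112 ≈ 1.946.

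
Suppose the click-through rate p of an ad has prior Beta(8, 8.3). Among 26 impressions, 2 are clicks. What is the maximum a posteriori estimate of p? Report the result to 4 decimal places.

p̂_MAP = 0.2233

Prior: Beta(8, 8.3).
Data: 2 successes in 26 trials. The binomial likelihood contributes p^2(1−p)^24, so the posterior is Beta(8+2, 8.3+24) = Beta(10, 32.3).
For Beta(a, b) with a, b > 1 the mode is (a−1)/(a+b−2) = 9/40.3 ≈ 0.2233.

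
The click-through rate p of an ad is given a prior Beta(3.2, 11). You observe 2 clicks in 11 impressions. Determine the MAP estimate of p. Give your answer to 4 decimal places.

Prior: Beta(3.2, 11).
Data: 2 successes in 11 trials. The binomial likelihood contributes p^2(1−p)^9, so the posterior is Beta(3.2+2, 11+9) = Beta(5.2, 20).
For Beta(a, b) with a, b > 1 the mode is (a−1)/(a+b−2) = 4.2/23.2 ≈ 0.1810.

p̂_MAP = 0.1810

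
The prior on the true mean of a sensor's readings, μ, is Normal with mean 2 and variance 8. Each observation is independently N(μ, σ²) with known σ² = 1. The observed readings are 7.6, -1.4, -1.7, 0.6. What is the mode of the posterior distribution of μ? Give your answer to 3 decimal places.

μ̂_MAP = 1.297

n = 4; x̄ = (7.6 + (-1.4) + (-1.7) + 0.6)/4 = 5.1/4 = 1.275.
For a Normal prior and Normal likelihood with known variance, the posterior is Normal; its mode equals its mean, the precision-weighted average.
Prior precision 1/σ₀² = 1/8 = 0.125; data precision n/σ² = 4/1 = 4.
μ̂ = (0.125·2 + 4·1.275) / (0.125 + 4) = 5.35/4.125 = 214/165 ≈ 1.297.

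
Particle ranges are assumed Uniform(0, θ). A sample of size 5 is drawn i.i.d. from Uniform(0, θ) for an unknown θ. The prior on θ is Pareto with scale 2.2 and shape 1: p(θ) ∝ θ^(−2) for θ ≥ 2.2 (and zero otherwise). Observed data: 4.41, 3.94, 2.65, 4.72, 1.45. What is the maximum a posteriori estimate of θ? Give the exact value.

θ̂_MAP = 4.72

The Uniform(0, θ) likelihood is θ^(−n) for θ ≥ max(xᵢ), zero otherwise. Here max(xᵢ) = 4.72.
Posterior ∝ θ^(−2) · θ^(−5) = θ^(−7) on θ ≥ max(2.2, 4.72) = 4.72.
This density is strictly decreasing in θ, so the posterior mode lies at the lower boundary of the support.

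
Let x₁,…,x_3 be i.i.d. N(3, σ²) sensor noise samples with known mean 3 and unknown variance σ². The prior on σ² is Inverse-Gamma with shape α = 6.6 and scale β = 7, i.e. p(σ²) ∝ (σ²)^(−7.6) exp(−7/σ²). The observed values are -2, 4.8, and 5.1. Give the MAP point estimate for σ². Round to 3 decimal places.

Sum of squared deviations about the known mean: SS = (-2−3)² + (4.8−3)² + (5.1−3)² = 32.65.
The Normal likelihood contributes (σ²)^(−n/2) exp(−SS/(2σ²)), so the posterior is Inverse-Gamma(α + n/2, β + SS/2) = Inverse-Gamma(8.1, 23.325).
The mode of Inverse-Gamma(a, b) is b/(a+1) = 23.325/9.1 ≈ 2.563.

σ̂²_MAP = 2.563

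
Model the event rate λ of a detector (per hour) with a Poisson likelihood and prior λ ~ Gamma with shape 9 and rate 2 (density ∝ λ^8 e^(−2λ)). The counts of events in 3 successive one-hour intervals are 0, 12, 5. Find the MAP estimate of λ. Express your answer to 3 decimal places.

Σxᵢ = 0+12+5 = 17, with n = 3.
Posterior ∝ λ^8e^(−2λ) · λ^17e^(−3λ) = λ^25e^(−5λ), i.e. Gamma(shape=26, rate=5).
The mode of a Gamma(a, b) with a ≥ 1 (shape–rate) is (a−1)/b = 25/5 ≈ 5.000.

λ̂_MAP = 5.000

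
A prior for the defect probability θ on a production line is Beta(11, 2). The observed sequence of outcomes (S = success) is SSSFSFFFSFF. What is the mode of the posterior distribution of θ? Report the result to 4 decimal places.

Prior: Beta(11, 2).
Data: 5 successes in 11 trials (from the sequence). The binomial likelihood contributes θ^5(1−θ)^6, so the posterior is Beta(11+5, 2+6) = Beta(16, 8).
For Beta(a, b) with a, b > 1 the mode is (a−1)/(a+b−2) = 15/22 ≈ 0.6818.

θ̂_MAP = 0.6818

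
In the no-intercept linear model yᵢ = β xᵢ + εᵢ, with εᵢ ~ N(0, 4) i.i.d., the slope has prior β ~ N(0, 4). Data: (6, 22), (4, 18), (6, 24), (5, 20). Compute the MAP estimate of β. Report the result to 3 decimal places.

β̂_MAP = 3.930

log p(β | y) = −Σ(yᵢ − βxᵢ)²/(2·4) − β²/(2·4) + const.
Setting the derivative to zero: Σxᵢ(yᵢ − βxᵢ)/4 − β/4 = 0, so β = Σxᵢyᵢ / (Σxᵢ² + σ²/τ²).
Σxᵢyᵢ = 6·22 + 4·18 + 6·24 + 5·20 = 448; Σxᵢ² = 113; σ²/τ² = 1.
β̂_MAP = 448 / (113 + 1) = 448/114 ≈ 3.930.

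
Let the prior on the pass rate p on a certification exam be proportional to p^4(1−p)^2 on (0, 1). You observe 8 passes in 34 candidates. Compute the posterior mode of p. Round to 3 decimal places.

The prior density ∝ p^4(1−p)^2 is the kernel of Beta(5, 3).
Data: 8 successes in 34 trials. The binomial likelihood contributes p^8(1−p)^26, so the posterior is Beta(5+8, 3+26) = Beta(13, 29).
For Beta(a, b) with a, b > 1 the mode is (a−1)/(a+b−2) = 12/40 ≈ 0.300.

p̂_MAP = 0.300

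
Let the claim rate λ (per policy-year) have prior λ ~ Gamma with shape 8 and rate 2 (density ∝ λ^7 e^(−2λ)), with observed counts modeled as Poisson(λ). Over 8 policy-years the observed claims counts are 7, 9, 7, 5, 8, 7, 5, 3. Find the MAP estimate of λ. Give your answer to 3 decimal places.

λ̂_MAP = 5.800

Σxᵢ = 7+9+7+5+8+7+5+3 = 51, with n = 8.
Posterior ∝ λ^7e^(−2λ) · λ^51e^(−8λ) = λ^58e^(−10λ), i.e. Gamma(shape=59, rate=10).
The mode of a Gamma(a, b) with a ≥ 1 (shape–rate) is (a−1)/b = 58/10 ≈ 5.800.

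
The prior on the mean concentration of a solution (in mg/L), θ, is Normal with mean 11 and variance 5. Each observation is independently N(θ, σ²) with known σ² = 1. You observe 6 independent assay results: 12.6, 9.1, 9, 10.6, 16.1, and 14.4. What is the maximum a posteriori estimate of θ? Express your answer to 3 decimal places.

θ̂_MAP = 11.935

n = 6; x̄ = (12.6 + 9.1 + 9 + 10.6 + 16.1 + 14.4)/6 = 71.8/6 = 359/30 ≈ 11.9667.
For a Normal prior and Normal likelihood with known variance, the posterior is Normal; its mode equals its mean, the precision-weighted average.
Prior precision 1/σ₀² = 1/5 = 0.2; data precision n/σ² = 6/1 = 6.
θ̂ = (0.2·11 + 6·(359/30)) / (0.2 + 6) = 74/6.2 = 370/31 ≈ 11.935.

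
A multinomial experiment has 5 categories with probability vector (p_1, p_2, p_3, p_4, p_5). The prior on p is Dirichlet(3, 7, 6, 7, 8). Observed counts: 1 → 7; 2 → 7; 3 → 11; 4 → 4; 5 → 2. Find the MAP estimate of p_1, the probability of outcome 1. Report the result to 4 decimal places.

The posterior is Dirichlet(αᵢ + nᵢ) = Dirichlet(10, 14, 17, 11, 10).
For a Dirichlet(a₁,…,a_K) with all aᵢ > 1, the mode has j-th component (aⱼ − 1)/(Σaᵢ − K).
Here Σaᵢ = 62 and K = 5, so p_1 = (10 − 1)/(62 − 5) = 9/57 ≈ 0.1579.

MAP estimate: 0.1579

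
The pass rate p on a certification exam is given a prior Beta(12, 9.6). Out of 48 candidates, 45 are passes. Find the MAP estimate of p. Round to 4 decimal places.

Prior: Beta(12, 9.6).
Data: 45 successes in 48 trials. The binomial likelihood contributes p^45(1−p)^3, so the posterior is Beta(12+45, 9.6+3) = Beta(57, 12.6).
For Beta(a, b) with a, b > 1 the mode is (a−1)/(a+b−2) = 56/67.6 ≈ 0.8284.

p̂_MAP = 0.8284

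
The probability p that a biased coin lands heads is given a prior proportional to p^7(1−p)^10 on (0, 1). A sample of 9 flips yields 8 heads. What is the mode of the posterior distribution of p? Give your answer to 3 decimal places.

p̂_MAP = 0.577

The prior density ∝ p^7(1−p)^10 is the kernel of Beta(8, 11).
Data: 8 successes in 9 trials. The binomial likelihood contributes p^8(1−p)^1, so the posterior is Beta(8+8, 11+1) = Beta(16, 12).
For Beta(a, b) with a, b > 1 the mode is (a−1)/(a+b−2) = 15/26 ≈ 0.577.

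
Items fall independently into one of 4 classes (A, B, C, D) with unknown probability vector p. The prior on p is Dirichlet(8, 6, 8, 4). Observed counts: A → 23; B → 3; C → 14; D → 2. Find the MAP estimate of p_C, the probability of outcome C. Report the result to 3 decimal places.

MAP estimate of p_C = 0.328

The posterior is Dirichlet(αᵢ + nᵢ) = Dirichlet(31, 9, 22, 6).
For a Dirichlet(a₁,…,a_K) with all aᵢ > 1, the mode has j-th component (aⱼ − 1)/(Σaᵢ − K).
Here Σaᵢ = 68 and K = 4, so p_C = (22 − 1)/(68 − 4) = 21/64 ≈ 0.328.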